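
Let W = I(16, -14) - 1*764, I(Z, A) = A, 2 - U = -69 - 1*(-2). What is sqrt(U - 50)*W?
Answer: -778*sqrt(19) ≈ -3391.2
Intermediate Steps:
U = 69 (U = 2 - (-69 - 1*(-2)) = 2 - (-69 + 2) = 2 - 1*(-67) = 2 + 67 = 69)
W = -778 (W = -14 - 1*764 = -14 - 764 = -778)
sqrt(U - 50)*W = sqrt(69 - 50)*(-778) = sqrt(19)*(-778) = -778*sqrt(19)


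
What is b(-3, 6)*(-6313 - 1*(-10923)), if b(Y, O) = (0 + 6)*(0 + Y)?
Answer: -82980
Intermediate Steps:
b(Y, O) = 6*Y
b(-3, 6)*(-6313 - 1*(-10923)) = (6*(-3))*(-6313 - 1*(-10923)) = -18*(-6313 + 10923) = -18*4610 = -82980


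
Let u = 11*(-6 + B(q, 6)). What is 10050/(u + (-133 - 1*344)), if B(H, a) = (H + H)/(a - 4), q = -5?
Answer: -5025/299 ≈ -16.806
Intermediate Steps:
B(H, a) = 2*H/(-4 + a) (B(H, a) = (2*H)/(-4 + a) = 2*H/(-4 + a))
u = -121 (u = 11*(-6 + 2*(-5)/(-4 + 6)) = 11*(-6 + 2*(-5)/2) = 11*(-6 + 2*(-5)*(1/2)) = 11*(-6 - 5) = 11*(-11) = -121)
10050/(u + (-133 - 1*344)) = 10050/(-121 + (-133 - 1*344)) = 10050/(-121 + (-133 - 344)) = 10050/(-121 - 477) = 10050/(-598) = -1/598*10050 = -5025/299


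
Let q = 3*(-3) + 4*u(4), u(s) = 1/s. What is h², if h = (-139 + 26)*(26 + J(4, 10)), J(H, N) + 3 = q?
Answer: 2873025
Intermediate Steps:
q = -8 (q = 3*(-3) + 4/4 = -9 + 4*(¼) = -9 + 1 = -8)
J(H, N) = -11 (J(H, N) = -3 - 8 = -11)
h = -1695 (h = (-139 + 26)*(26 - 11) = -113*15 = -1695)
h² = (-1695)² = 2873025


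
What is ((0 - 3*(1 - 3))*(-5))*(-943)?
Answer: 28290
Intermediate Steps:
((0 - 3*(1 - 3))*(-5))*(-943) = ((0 - 3*(-2))*(-5))*(-943) = ((0 + 6)*(-5))*(-943) = (6*(-5))*(-943) = -30*(-943) = 28290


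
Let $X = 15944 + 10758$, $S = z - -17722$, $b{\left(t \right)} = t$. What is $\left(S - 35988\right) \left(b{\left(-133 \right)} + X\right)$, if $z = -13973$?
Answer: $-856557991$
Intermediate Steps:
$S = 3749$ ($S = -13973 - -17722 = -13973 + 17722 = 3749$)
$X = 26702$
$\left(S - 35988\right) \left(b{\left(-133 \right)} + X\right) = \left(3749 - 35988\right) \left(-133 + 26702\right) = \left(-32239\right) 26569 = -856557991$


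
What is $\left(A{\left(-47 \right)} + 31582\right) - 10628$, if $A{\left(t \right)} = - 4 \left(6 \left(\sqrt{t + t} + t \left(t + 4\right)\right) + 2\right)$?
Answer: $-27558 - 24 i \sqrt{94} \approx -27558.0 - 232.69 i$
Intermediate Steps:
$A{\left(t \right)} = -8 - 24 t \left(4 + t\right) - 24 \sqrt{2} \sqrt{t}$ ($A{\left(t \right)} = - 4 \left(6 \left(\sqrt{2 t} + t \left(4 + t\right)\right) + 2\right) = - 4 \left(6 \left(\sqrt{2} \sqrt{t} + t \left(4 + t\right)\right) + 2\right) = - 4 \left(6 \left(t \left(4 + t\right) + \sqrt{2} \sqrt{t}\right) + 2\right) = - 4 \left(\left(6 t \left(4 + t\right) + 6 \sqrt{2} \sqrt{t}\right) + 2\right) = - 4 \left(2 + 6 t \left(4 + t\right) + 6 \sqrt{2} \sqrt{t}\right) = -8 - 24 t \left(4 + t\right) - 24 \sqrt{2} \sqrt{t}$)
$\left(A{\left(-47 \right)} + 31582\right) - 10628 = \left(\left(-8 - -4512 - 24 \left(-47\right)^{2} - 24 \sqrt{2} \sqrt{-47}\right) + 31582\right) - 10628 = \left(\left(-8 + 4512 - 53016 - 24 \sqrt{2} i \sqrt{47}\right) + 31582\right) - 10628 = \left(\left(-8 + 4512 - 53016 - 24 i \sqrt{94}\right) + 31582\right) - 10628 = \left(\left(-48512 - 24 i \sqrt{94}\right) + 31582\right) - 10628 = \left(-16930 - 24 i \sqrt{94}\right) - 10628 = -27558 - 24 i \sqrt{94}$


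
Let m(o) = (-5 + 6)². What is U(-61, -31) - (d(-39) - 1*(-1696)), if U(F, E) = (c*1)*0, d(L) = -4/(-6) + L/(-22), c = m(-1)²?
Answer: -112097/66 ≈ -1698.4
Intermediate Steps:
m(o) = 1 (m(o) = 1² = 1)
c = 1 (c = 1² = 1)
d(L) = ⅔ - L/22 (d(L) = -4*(-⅙) + L*(-1/22) = ⅔ - L/22)
U(F, E) = 0 (U(F, E) = (1*1)*0 = 1*0 = 0)
U(-61, -31) - (d(-39) - 1*(-1696)) = 0 - ((⅔ - 1/22*(-39)) - 1*(-1696)) = 0 - ((⅔ + 39/22) + 1696) = 0 - (161/66 + 1696) = 0 - 1*112097/66 = 0 - 112097/66 = -112097/66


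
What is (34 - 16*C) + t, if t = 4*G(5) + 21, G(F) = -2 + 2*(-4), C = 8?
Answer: -113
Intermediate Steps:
G(F) = -10 (G(F) = -2 - 8 = -10)
t = -19 (t = 4*(-10) + 21 = -40 + 21 = -19)
(34 - 16*C) + t = (34 - 16*8) - 19 = (34 - 128) - 19 = -94 - 19 = -113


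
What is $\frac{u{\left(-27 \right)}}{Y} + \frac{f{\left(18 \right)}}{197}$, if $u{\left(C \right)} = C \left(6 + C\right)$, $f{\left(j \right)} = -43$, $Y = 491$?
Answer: $\frac{90586}{96727} \approx 0.93651$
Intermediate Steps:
$\frac{u{\left(-27 \right)}}{Y} + \frac{f{\left(18 \right)}}{197} = \frac{\left(-27\right) \left(6 - 27\right)}{491} - \frac{43}{197} = \left(-27\right) \left(-21\right) \frac{1}{491} - \frac{43}{197} = 567 \cdot \frac{1}{491} - \frac{43}{197} = \frac{567}{491} - \frac{43}{197} = \frac{90586}{96727}$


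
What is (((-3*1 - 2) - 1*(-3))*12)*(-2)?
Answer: 48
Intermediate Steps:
(((-3*1 - 2) - 1*(-3))*12)*(-2) = (((-3 - 2) + 3)*12)*(-2) = ((-5 + 3)*12)*(-2) = -2*12*(-2) = -24*(-2) = 48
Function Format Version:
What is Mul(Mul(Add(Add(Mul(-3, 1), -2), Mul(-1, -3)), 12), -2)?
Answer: 48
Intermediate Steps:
Mul(Mul(Add(Add(Mul(-3, 1), -2), Mul(-1, -3)), 12), -2) = Mul(Mul(Add(Add(-3, -2), 3), 12), -2) = Mul(Mul(Add(-5, 3), 12), -2) = Mul(Mul(-2, 12), -2) = Mul(-24, -2) = 48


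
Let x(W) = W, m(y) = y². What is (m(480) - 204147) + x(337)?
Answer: 26590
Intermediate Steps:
(m(480) - 204147) + x(337) = (480² - 204147) + 337 = (230400 - 204147) + 337 = 26253 + 337 = 26590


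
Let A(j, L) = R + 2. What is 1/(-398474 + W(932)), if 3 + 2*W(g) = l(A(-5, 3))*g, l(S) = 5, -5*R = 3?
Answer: -2/792291 ≈ -2.5243e-6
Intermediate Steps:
R = -3/5 (R = -1/5*3 = -3/5 ≈ -0.60000)
A(j, L) = 7/5 (A(j, L) = -3/5 + 2 = 7/5)
W(g) = -3/2 + 5*g/2 (W(g) = -3/2 + (5*g)/2 = -3/2 + 5*g/2)
1/(-398474 + W(932)) = 1/(-398474 + (-3/2 + (5/2)*932)) = 1/(-398474 + (-3/2 + 2330)) = 1/(-398474 + 4657/2) = 1/(-792291/2) = -2/792291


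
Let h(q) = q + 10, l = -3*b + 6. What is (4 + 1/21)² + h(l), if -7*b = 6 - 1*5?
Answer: 14470/441 ≈ 32.812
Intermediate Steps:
b = -⅐ (b = -(6 - 1*5)/7 = -(6 - 5)/7 = -⅐*1 = -⅐ ≈ -0.14286)
l = 45/7 (l = -3*(-⅐) + 6 = 3/7 + 6 = 45/7 ≈ 6.4286)
h(q) = 10 + q
(4 + 1/21)² + h(l) = (4 + 1/21)² + (10 + 45/7) = (4 + 1/21)² + 115/7 = (85/21)² + 115/7 = 7225/441 + 115/7 = 14470/441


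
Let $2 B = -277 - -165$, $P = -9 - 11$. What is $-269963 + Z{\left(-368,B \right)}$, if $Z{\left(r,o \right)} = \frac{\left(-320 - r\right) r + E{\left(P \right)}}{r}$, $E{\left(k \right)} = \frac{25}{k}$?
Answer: $- \frac{397314875}{1472} \approx -2.6992 \cdot 10^{5}$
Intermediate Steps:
$P = -20$ ($P = -9 - 11 = -20$)
$B = -56$ ($B = \frac{-277 - -165}{2} = \frac{-277 + 165}{2} = \frac{1}{2} \left(-112\right) = -56$)
$Z{\left(r,o \right)} = \frac{- \frac{5}{4} + r \left(-320 - r\right)}{r}$ ($Z{\left(r,o \right)} = \frac{\left(-320 - r\right) r + \frac{25}{-20}}{r} = \frac{r \left(-320 - r\right) + 25 \left(- \frac{1}{20}\right)}{r} = \frac{r \left(-320 - r\right) - \frac{5}{4}}{r} = \frac{- \frac{5}{4} + r \left(-320 - r\right)}{r}$)
$-269963 + Z{\left(-368,B \right)} = -269963 - \left(-48 - \frac{5}{1472}\right) = -269963 - - \frac{70661}{1472} = -269963 + \left(-320 + 368 + \frac{5}{1472}\right) = -269963 + \frac{70661}{1472} = - \frac{397314875}{1472}$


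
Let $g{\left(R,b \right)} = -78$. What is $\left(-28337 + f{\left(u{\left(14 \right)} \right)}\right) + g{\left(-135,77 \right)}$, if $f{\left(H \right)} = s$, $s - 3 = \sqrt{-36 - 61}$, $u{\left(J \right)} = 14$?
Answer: $-28412 + i \sqrt{97} \approx -28412.0 + 9.8489 i$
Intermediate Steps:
$s = 3 + i \sqrt{97}$ ($s = 3 + \sqrt{-36 - 61} = 3 + \sqrt{-97} = 3 + i \sqrt{97} \approx 3.0 + 9.8489 i$)
$f{\left(H \right)} = 3 + i \sqrt{97}$
$\left(-28337 + f{\left(u{\left(14 \right)} \right)}\right) + g{\left(-135,77 \right)} = \left(-28337 + \left(3 + i \sqrt{97}\right)\right) - 78 = \left(-28334 + i \sqrt{97}\right) - 78 = -28412 + i \sqrt{97}$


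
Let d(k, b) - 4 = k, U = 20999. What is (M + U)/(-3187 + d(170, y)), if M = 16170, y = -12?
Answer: -37169/3013 ≈ -12.336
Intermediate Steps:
d(k, b) = 4 + k
(M + U)/(-3187 + d(170, y)) = (16170 + 20999)/(-3187 + (4 + 170)) = 37169/(-3187 + 174) = 37169/(-3013) = 37169*(-1/3013) = -37169/3013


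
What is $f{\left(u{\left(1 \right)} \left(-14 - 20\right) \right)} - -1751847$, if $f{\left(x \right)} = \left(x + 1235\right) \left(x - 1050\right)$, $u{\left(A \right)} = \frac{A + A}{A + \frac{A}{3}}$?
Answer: $448263$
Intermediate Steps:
$u{\left(A \right)} = \frac{3}{2}$ ($u{\left(A \right)} = \frac{2 A}{A + A \frac{1}{3}} = \frac{2 A}{A + \frac{A}{3}} = \frac{2 A}{\frac{4}{3} A} = 2 A \frac{3}{4 A} = \frac{3}{2}$)
$f{\left(x \right)} = \left(-1050 + x\right) \left(1235 + x\right)$ ($f{\left(x \right)} = \left(1235 + x\right) \left(-1050 + x\right) = \left(-1050 + x\right) \left(1235 + x\right)$)
$f{\left(u{\left(1 \right)} \left(-14 - 20\right) \right)} - -1751847 = \left(-1296750 + \left(\frac{3 \left(-14 - 20\right)}{2}\right)^{2} + 185 \frac{3 \left(-14 - 20\right)}{2}\right) - -1751847 = \left(-1296750 + \left(\frac{3}{2} \left(-34\right)\right)^{2} + 185 \cdot \frac{3}{2} \left(-34\right)\right) + 1751847 = \left(-1296750 + \left(-51\right)^{2} + 185 \left(-51\right)\right) + 1751847 = \left(-1296750 + 2601 - 9435\right) + 1751847 = -1303584 + 1751847 = 448263$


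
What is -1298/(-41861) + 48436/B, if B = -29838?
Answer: -994424836/624524259 ≈ -1.5923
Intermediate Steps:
-1298/(-41861) + 48436/B = -1298/(-41861) + 48436/(-29838) = -1298*(-1/41861) + 48436*(-1/29838) = 1298/41861 - 24218/14919 = -994424836/624524259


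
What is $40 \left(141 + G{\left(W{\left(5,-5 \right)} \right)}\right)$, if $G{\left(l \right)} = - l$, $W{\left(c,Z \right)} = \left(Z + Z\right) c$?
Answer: $7640$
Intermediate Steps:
$W{\left(c,Z \right)} = 2 Z c$
$40 \left(141 + G{\left(W{\left(5,-5 \right)} \right)}\right) = 40 \left(141 - 2 \left(-5\right) 5\right) = 40 \left(141 - -50\right) = 40 \left(141 + 50\right) = 40 \cdot 191 = 7640$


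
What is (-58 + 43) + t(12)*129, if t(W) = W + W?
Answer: 3081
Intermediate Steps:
t(W) = 2*W
(-58 + 43) + t(12)*129 = (-58 + 43) + (2*12)*129 = -15 + 24*129 = -15 + 3096 = 3081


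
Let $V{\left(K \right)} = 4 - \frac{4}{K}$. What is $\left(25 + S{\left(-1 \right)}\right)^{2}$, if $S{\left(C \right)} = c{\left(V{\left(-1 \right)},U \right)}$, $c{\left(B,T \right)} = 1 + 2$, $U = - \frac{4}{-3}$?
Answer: $784$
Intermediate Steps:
$U = \frac{4}{3}$ ($U = \left(-4\right) \left(- \frac{1}{3}\right) = \frac{4}{3} \approx 1.3333$)
$c{\left(B,T \right)} = 3$
$S{\left(C \right)} = 3$
$\left(25 + S{\left(-1 \right)}\right)^{2} = \left(25 + 3\right)^{2} = 28^{2} = 784$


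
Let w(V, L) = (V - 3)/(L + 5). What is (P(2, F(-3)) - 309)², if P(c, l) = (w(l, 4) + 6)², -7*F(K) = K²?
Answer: 15083032969/194481 ≈ 77555.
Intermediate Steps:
w(V, L) = (-3 + V)/(5 + L)
F(K) = -K²/7
P(c, l) = (17/3 + l/9)² (P(c, l) = ((-3 + l)/(5 + 4) + 6)² = ((-3 + l)/9 + 6)² = ((-⅓ + l/9) + 6)² = (17/3 + l/9)²)
(P(2, F(-3)) - 309)² = ((51 - ⅐*(-3)²)²/81 - 309)² = ((51 - ⅐*9)²/81 - 309)² = ((51 - 9/7)²/81 - 309)² = ((348/7)²/81 - 309)² = ((1/81)*(121104/49) - 309)² = (13456/441 - 309)² = (-122813/441)² = 15083032969/194481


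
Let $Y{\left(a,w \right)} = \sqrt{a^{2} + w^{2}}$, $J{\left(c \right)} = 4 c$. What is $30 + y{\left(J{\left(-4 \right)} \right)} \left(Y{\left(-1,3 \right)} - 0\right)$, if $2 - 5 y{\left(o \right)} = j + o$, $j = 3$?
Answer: $30 + 3 \sqrt{10} \approx 39.487$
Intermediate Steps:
$y{\left(o \right)} = - \frac{1}{5} - \frac{o}{5}$ ($y{\left(o \right)} = \frac{2}{5} - \frac{3 + o}{5} = \frac{2}{5} - \left(\frac{3}{5} + \frac{o}{5}\right) = - \frac{1}{5} - \frac{o}{5}$)
$30 + y{\left(J{\left(-4 \right)} \right)} \left(Y{\left(-1,3 \right)} - 0\right) = 30 + \left(- \frac{1}{5} - \frac{4 \left(-4\right)}{5}\right) \left(\sqrt{\left(-1\right)^{2} + 3^{2}} - 0\right) = 30 + \left(- \frac{1}{5} - - \frac{16}{5}\right) \left(\sqrt{1 + 9} + 0\right) = 30 + \left(- \frac{1}{5} + \frac{16}{5}\right) \left(\sqrt{10} + 0\right) = 30 + 3 \sqrt{10}$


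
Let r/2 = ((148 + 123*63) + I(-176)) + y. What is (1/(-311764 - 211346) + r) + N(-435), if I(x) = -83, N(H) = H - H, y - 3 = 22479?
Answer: 31696281119/523110 ≈ 60592.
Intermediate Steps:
y = 22482 (y = 3 + 22479 = 22482)
N(H) = 0
r = 60592 (r = 2*(((148 + 123*63) - 83) + 22482) = 2*(((148 + 7749) - 83) + 22482) = 2*((7897 - 83) + 22482) = 2*(7814 + 22482) = 2*30296 = 60592)
(1/(-311764 - 211346) + r) + N(-435) = (1/(-311764 - 211346) + 60592) + 0 = (1/(-523110) + 60592) + 0 = (-1/523110 + 60592) + 0 = 31696281119/523110 + 0 = 31696281119/523110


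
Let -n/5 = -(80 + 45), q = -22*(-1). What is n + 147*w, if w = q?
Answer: 3859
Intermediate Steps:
q = 22
w = 22
n = 625 (n = -(-5)*(80 + 45) = -(-5)*125 = -5*(-125) = 625)
n + 147*w = 625 + 147*22 = 625 + 3234 = 3859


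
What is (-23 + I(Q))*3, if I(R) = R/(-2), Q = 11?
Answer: -171/2 ≈ -85.500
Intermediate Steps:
I(R) = -R/2 (I(R) = R*(-1/2) = -R/2)
(-23 + I(Q))*3 = (-23 - 1/2*11)*3 = (-23 - 11/2)*3 = -57/2*3 = -171/2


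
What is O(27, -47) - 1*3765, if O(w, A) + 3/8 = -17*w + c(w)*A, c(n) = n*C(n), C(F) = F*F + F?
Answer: -7708707/8 ≈ -9.6359e+5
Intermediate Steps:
C(F) = F + F**2 (C(F) = F**2 + F = F + F**2)
c(n) = n**2*(1 + n) (c(n) = n*(n*(1 + n)) = n**2*(1 + n))
O(w, A) = -3/8 - 17*w + A*w**2*(1 + w) (O(w, A) = -3/8 + (-17*w + (w**2*(1 + w))*A) = -3/8 + (-17*w + A*w**2*(1 + w)) = -3/8 - 17*w + A*w**2*(1 + w))
O(27, -47) - 1*3765 = (-3/8 - 17*27 - 47*27**2*(1 + 27)) - 1*3765 = (-3/8 - 459 - 47*729*28) - 3765 = (-3/8 - 459 - 959364) - 3765 = -7678587/8 - 3765 = -7708707/8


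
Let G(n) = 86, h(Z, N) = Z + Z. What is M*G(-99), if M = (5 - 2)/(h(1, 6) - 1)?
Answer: 258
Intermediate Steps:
h(Z, N) = 2*Z
M = 3 (M = (5 - 2)/(2*1 - 1) = 3/(2 - 1) = 3/1 = 3*1 = 3)
M*G(-99) = 3*86 = 258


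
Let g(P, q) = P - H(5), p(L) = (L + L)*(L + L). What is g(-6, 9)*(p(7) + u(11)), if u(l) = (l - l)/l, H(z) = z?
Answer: -2156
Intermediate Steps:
p(L) = 4*L² (p(L) = (2*L)*(2*L) = 4*L²)
g(P, q) = -5 + P (g(P, q) = P - 1*5 = P - 5 = -5 + P)
u(l) = 0 (u(l) = 0/l = 0)
g(-6, 9)*(p(7) + u(11)) = (-5 - 6)*(4*7² + 0) = -11*(4*49 + 0) = -11*(196 + 0) = -11*196 = -2156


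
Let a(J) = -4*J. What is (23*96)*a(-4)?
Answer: 35328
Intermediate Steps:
(23*96)*a(-4) = (23*96)*(-4*(-4)) = 2208*16 = 35328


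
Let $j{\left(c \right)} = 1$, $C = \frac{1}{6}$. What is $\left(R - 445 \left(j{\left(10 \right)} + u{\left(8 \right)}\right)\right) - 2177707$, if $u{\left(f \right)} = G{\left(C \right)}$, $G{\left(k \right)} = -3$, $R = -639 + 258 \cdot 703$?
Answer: $-1996082$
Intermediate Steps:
$R = 180735$ ($R = -639 + 181374 = 180735$)
$C = \frac{1}{6} \approx 0.16667$
$u{\left(f \right)} = -3$
$\left(R - 445 \left(j{\left(10 \right)} + u{\left(8 \right)}\right)\right) - 2177707 = \left(180735 - 445 \left(1 - 3\right)\right) - 2177707 = \left(180735 - -890\right) - 2177707 = \left(180735 + 890\right) - 2177707 = 181625 - 2177707 = -1996082$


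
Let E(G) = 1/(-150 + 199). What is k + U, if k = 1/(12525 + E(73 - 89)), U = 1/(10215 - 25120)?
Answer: 116619/9147586030 ≈ 1.2749e-5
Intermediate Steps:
E(G) = 1/49
U = -1/14905 (U = 1/(-14905) = -1/14905 ≈ -6.7092e-5)
k = 49/613726 (k = 1/(12525 + 1/49) = 1/(613726/49) = 49/613726 ≈ 7.9840e-5)
k + U = 49/613726 - 1/14905 = 116619/9147586030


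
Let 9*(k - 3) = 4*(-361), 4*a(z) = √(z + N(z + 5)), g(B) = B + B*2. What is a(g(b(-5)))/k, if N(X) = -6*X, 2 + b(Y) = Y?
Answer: -45*√3/5668 ≈ -0.013751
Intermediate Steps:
b(Y) = -2 + Y
g(B) = 3*B (g(B) = B + 2*B = 3*B)
a(z) = √(-30 - 5*z)/4 (a(z) = √(z - 6*(z + 5))/4 = √(z - 6*(5 + z))/4 = √(z + (-30 - 6*z))/4 = √(-30 - 5*z)/4)
k = -1417/9 (k = 3 + (4*(-361))/9 = 3 + (⅑)*(-1444) = 3 - 1444/9 = -1417/9 ≈ -157.44)
a(g(b(-5)))/k = (√(-30 - 15*(-2 - 5))/4)/(-1417/9) = (√(-30 - 15*(-7))/4)*(-9/1417) = (√(-30 - 5*(-21))/4)*(-9/1417) = (√(-30 + 105)/4)*(-9/1417) = (√75/4)*(-9/1417) = ((5*√3)/4)*(-9/1417) = (5*√3/4)*(-9/1417) = -45*√3/5668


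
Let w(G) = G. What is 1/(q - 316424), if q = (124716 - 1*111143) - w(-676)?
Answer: -1/302175 ≈ -3.3093e-6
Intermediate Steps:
q = 14249 (q = (124716 - 1*111143) - 1*(-676) = (124716 - 111143) + 676 = 13573 + 676 = 14249)
1/(q - 316424) = 1/(14249 - 316424) = 1/(-302175) = -1/302175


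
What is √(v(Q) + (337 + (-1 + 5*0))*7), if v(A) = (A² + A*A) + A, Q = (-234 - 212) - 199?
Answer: √833757 ≈ 913.10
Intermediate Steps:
Q = -645 (Q = -446 - 199 = -645)
v(A) = A + 2*A² (v(A) = (A² + A²) + A = 2*A² + A = A + 2*A²)
√(v(Q) + (337 + (-1 + 5*0))*7) = √(-645*(1 + 2*(-645)) + (337 + (-1 + 5*0))*7) = √(-645*(1 - 1290) + (337 + (-1 + 0))*7) = √(-645*(-1289) + (337 - 1)*7) = √(831405 + 336*7) = √(831405 + 2352) = √833757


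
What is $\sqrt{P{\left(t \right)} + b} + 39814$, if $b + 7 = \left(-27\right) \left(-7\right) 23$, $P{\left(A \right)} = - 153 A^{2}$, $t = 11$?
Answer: $39814 + i \sqrt{14173} \approx 39814.0 + 119.05 i$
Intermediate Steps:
$b = 4340$ ($b = -7 + \left(-27\right) \left(-7\right) 23 = -7 + 189 \cdot 23 = -7 + 4347 = 4340$)
$\sqrt{P{\left(t \right)} + b} + 39814 = \sqrt{- 153 \cdot 11^{2} + 4340} + 39814 = \sqrt{\left(-153\right) 121 + 4340} + 39814 = \sqrt{-18513 + 4340} + 39814 = \sqrt{-14173} + 39814 = i \sqrt{14173} + 39814 = 39814 + i \sqrt{14173}$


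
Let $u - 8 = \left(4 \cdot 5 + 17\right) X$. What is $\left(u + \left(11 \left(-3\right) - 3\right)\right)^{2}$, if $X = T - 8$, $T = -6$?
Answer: $298116$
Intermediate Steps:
$X = -14$ ($X = -6 - 8 = -14$)
$u = -510$ ($u = 8 + \left(4 \cdot 5 + 17\right) \left(-14\right) = 8 + \left(20 + 17\right) \left(-14\right) = 8 + 37 \left(-14\right) = 8 - 518 = -510$)
$\left(u + \left(11 \left(-3\right) - 3\right)\right)^{2} = \left(-510 + \left(11 \left(-3\right) - 3\right)\right)^{2} = \left(-510 - 36\right)^{2} = \left(-546\right)^{2} = 298116$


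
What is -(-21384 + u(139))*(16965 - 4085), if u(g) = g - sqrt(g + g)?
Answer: 273635600 + 12880*sqrt(278) ≈ 2.7385e+8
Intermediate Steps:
u(g) = g - sqrt(2)*sqrt(g) (u(g) = g - sqrt(2*g) = g - sqrt(2)*sqrt(g))
-(-21384 + u(139))*(16965 - 4085) = -(-21384 + (139 - sqrt(2)*sqrt(139)))*(16965 - 4085) = -(-21384 + (139 - sqrt(278)))*12880 = -(-21245 - sqrt(278))*12880 = -(-273635600 - 12880*sqrt(278)) = 273635600 + 12880*sqrt(278)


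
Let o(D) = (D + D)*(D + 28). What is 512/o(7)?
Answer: 256/245 ≈ 1.0449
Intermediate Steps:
o(D) = 2*D*(28 + D) (o(D) = (2*D)*(28 + D) = 2*D*(28 + D))
512/o(7) = 512/((2*7*(28 + 7))) = 512/((2*7*35)) = 512/490 = 512*(1/490) = 256/245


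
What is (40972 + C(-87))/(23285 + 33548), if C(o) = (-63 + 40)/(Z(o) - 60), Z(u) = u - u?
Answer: 2458343/3409980 ≈ 0.72093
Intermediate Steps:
Z(u) = 0
C(o) = 23/60 (C(o) = (-63 + 40)/(0 - 60) = -23/(-60) = -23*(-1/60) = 23/60)
(40972 + C(-87))/(23285 + 33548) = (40972 + 23/60)/(23285 + 33548) = (2458343/60)/56833 = (2458343/60)*(1/56833) = 2458343/3409980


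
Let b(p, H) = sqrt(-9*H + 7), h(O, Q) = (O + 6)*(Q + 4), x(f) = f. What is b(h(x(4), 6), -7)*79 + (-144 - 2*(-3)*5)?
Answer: -114 + 79*sqrt(70) ≈ 546.96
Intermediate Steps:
h(O, Q) = (4 + Q)*(6 + O) (h(O, Q) = (6 + O)*(4 + Q) = (4 + Q)*(6 + O))
b(p, H) = sqrt(7 - 9*H)
b(h(x(4), 6), -7)*79 + (-144 - 2*(-3)*5) = sqrt(7 - 9*(-7))*79 + (-144 - 2*(-3)*5) = sqrt(7 + 63)*79 + (-144 - (-6)*5) = sqrt(70)*79 + (-144 - 1*(-30)) = 79*sqrt(70) + (-144 + 30) = 79*sqrt(70) - 114 = -114 + 79*sqrt(70)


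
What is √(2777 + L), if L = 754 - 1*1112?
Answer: √2419 ≈ 49.183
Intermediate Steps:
L = -358 (L = 754 - 1112 = -358)
√(2777 + L) = √(2777 - 358) = √2419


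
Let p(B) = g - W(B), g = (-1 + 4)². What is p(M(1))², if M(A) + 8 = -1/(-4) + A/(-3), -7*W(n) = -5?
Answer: 3364/49 ≈ 68.653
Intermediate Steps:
W(n) = 5/7 (W(n) = -⅐*(-5) = 5/7)
g = 9 (g = 3² = 9)
M(A) = -31/4 - A/3 (M(A) = -8 + (-1/(-4) + A/(-3)) = -8 + (-1*(-¼) + A*(-⅓)) = -8 + (¼ - A/3) = -31/4 - A/3)
p(B) = 58/7 (p(B) = 9 - 1*5/7 = 9 - 5/7 = 58/7)
p(M(1))² = (58/7)² = 3364/49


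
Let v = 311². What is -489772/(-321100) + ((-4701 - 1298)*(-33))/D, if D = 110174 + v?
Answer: 211408438/85171775 ≈ 2.4821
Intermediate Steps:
v = 96721
D = 206895 (D = 110174 + 96721 = 206895)
-489772/(-321100) + ((-4701 - 1298)*(-33))/D = -489772/(-321100) + ((-4701 - 1298)*(-33))/206895 = -489772*(-1/321100) - 5999*(-33)*(1/206895) = 122443/80275 + 197967*(1/206895) = 122443/80275 + 65989/68965 = 211408438/85171775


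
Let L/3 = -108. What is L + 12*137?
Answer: 1320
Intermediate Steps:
L = -324 (L = 3*(-108) = -324)
L + 12*137 = -324 + 12*137 = -324 + 1644 = 1320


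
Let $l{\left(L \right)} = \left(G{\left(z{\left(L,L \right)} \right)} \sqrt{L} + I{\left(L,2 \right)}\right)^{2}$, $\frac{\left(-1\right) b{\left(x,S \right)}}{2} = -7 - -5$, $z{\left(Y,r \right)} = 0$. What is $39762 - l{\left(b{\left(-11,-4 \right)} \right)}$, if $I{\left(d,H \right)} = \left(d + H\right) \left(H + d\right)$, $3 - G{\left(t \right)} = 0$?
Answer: $37998$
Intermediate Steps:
$G{\left(t \right)} = 3$ ($G{\left(t \right)} = 3 - 0 = 3 + 0 = 3$)
$I{\left(d,H \right)} = \left(H + d\right)^{2}$ ($I{\left(d,H \right)} = \left(H + d\right) \left(H + d\right) = \left(H + d\right)^{2}$)
$b{\left(x,S \right)} = 4$ ($b{\left(x,S \right)} = - 2 \left(-7 - -5\right) = - 2 \left(-7 + 5\right) = \left(-2\right) \left(-2\right) = 4$)
$l{\left(L \right)} = \left(\left(2 + L\right)^{2} + 3 \sqrt{L}\right)^{2}$ ($l{\left(L \right)} = \left(3 \sqrt{L} + \left(2 + L\right)^{2}\right)^{2} = \left(\left(2 + L\right)^{2} + 3 \sqrt{L}\right)^{2}$)
$39762 - l{\left(b{\left(-11,-4 \right)} \right)} = 39762 - \left(\left(2 + 4\right)^{2} + 3 \sqrt{4}\right)^{2} = 39762 - \left(6^{2} + 3 \cdot 2\right)^{2} = 39762 - \left(36 + 6\right)^{2} = 39762 - 42^{2} = 39762 - 1764 = 37998$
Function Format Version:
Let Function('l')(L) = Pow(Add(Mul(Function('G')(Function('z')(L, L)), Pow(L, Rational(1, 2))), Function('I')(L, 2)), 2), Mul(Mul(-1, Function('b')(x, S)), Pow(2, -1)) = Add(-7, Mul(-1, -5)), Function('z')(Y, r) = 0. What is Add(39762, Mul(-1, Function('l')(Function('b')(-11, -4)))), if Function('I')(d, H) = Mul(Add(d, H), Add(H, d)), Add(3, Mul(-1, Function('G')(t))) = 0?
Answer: 37998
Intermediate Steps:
Function('G')(t) = 3 (Function('G')(t) = Add(3, Mul(-1, 0)) = Add(3, 0) = 3)
Function('I')(d, H) = Pow(Add(H, d), 2) (Function('I')(d, H) = Mul(Add(H, d), Add(H, d)) = Pow(Add(H, d), 2))
Function('b')(x, S) = 4 (Function('b')(x, S) = Mul(-2, Add(-7, Mul(-1, -5))) = Mul(-2, Add(-7, 5)) = Mul(-2, -2) = 4)
Function('l')(L) = Pow(Add(Pow(Add(2, L), 2), Mul(3, Pow(L, Rational(1, 2)))), 2) (Function('l')(L) = Pow(Add(Mul(3, Pow(L, Rational(1, 2))), Pow(Add(2, L), 2)), 2) = Pow(Add(Pow(Add(2, L), 2), Mul(3, Pow(L, Rational(1, 2)))), 2))
Add(39762, Mul(-1, Function('l')(Function('b')(-11, -4)))) = Add(39762, Mul(-1, Pow(Add(Pow(Add(2, 4), 2), Mul(3, Pow(4, Rational(1, 2)))), 2))) = Add(39762, Mul(-1, Pow(Add(Pow(6, 2), Mul(3, 2)), 2))) = Add(39762, Mul(-1, Pow(Add(36, 6), 2))) = Add(39762, Mul(-1, Pow(42, 2))) = Add(39762, Mul(-1, 1764)) = Add(39762, -1764) = 37998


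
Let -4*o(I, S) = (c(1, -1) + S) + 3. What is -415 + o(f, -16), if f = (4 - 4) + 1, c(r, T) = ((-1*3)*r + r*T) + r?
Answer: -411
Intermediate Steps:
c(r, T) = -2*r + T*r (c(r, T) = (-3*r + T*r) + r = -2*r + T*r)
f = 1 (f = 0 + 1 = 1)
o(I, S) = -S/4 (o(I, S) = -((1*(-2 - 1) + S) + 3)/4 = -((1*(-3) + S) + 3)/4 = -((-3 + S) + 3)/4 = -S/4)
-415 + o(f, -16) = -415 - ¼*(-16) = -415 + 4 = -411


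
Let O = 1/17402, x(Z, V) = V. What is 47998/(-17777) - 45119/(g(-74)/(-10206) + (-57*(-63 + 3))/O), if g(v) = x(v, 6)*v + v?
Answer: -2083041227076733/771278582143469 ≈ -2.7008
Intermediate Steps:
O = 1/17402 ≈ 5.7465e-5
g(v) = 7*v (g(v) = 6*v + v = 7*v)
47998/(-17777) - 45119/(g(-74)/(-10206) + (-57*(-63 + 3))/O) = 47998/(-17777) - 45119/((7*(-74))/(-10206) + (-57*(-63 + 3))/(1/17402)) = 47998*(-1/17777) - 45119/(-518*(-1/10206) - 57*(-60)*17402) = -47998/17777 - 45119/(37/729 + 3420*17402) = -47998/17777 - 45119/(37/729 + 59514840) = -47998/17777 - 45119/43386318397/729 = -47998/17777 - 45119*729/43386318397 = -47998/17777 - 32891751/43386318397 = -2083041227076733/771278582143469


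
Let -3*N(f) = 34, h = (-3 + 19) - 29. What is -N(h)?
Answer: 34/3 ≈ 11.333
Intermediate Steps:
h = -13 (h = 16 - 29 = -13)
N(f) = -34/3 (N(f) = -⅓*34 = -34/3)
-N(h) = -1*(-34/3) = 34/3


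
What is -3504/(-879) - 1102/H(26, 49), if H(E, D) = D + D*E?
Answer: 1222378/387639 ≈ 3.1534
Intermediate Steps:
-3504/(-879) - 1102/H(26, 49) = -3504/(-879) - 1102*1/(49*(1 + 26)) = -3504*(-1/879) - 1102/(49*27) = 1168/293 - 1102/1323 = 1222378/387639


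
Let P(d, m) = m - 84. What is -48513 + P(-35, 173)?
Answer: -48424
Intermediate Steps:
P(d, m) = -84 + m
-48513 + P(-35, 173) = -48513 + (-84 + 173) = -48513 + 89 = -48424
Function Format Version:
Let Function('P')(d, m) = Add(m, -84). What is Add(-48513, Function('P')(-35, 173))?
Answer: -48424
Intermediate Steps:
Function('P')(d, m) = Add(-84, m)
Add(-48513, Function('P')(-35, 173)) = Add(-48513, Add(-84, 173)) = Add(-48513, 89) = -48424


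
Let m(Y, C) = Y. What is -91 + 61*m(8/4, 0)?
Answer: 31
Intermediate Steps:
-91 + 61*m(8/4, 0) = -91 + 61*(8/4) = -91 + 61*(8*(¼)) = -91 + 61*2 = -91 + 122 = 31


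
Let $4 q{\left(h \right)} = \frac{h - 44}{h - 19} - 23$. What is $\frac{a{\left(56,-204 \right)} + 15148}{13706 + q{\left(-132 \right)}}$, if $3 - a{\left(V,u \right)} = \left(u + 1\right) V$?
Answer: $\frac{16017476}{8275127} \approx 1.9356$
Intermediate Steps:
$a{\left(V,u \right)} = 3 - V \left(1 + u\right)$ ($a{\left(V,u \right)} = 3 - \left(u + 1\right) V = 3 - \left(1 + u\right) V = 3 - V \left(1 + u\right)$)
$q{\left(h \right)} = - \frac{23}{4} + \frac{-44 + h}{4 \left(-19 + h\right)}$ ($q{\left(h \right)} = \frac{\frac{h - 44}{h - 19} - 23}{4} = \frac{\frac{-44 + h}{-19 + h} - 23}{4} = \frac{-23 + \frac{-44 + h}{-19 + h}}{4} = - \frac{23}{4} + \frac{-44 + h}{4 \left(-19 + h\right)}$)
$\frac{a{\left(56,-204 \right)} + 15148}{13706 + q{\left(-132 \right)}} = \frac{\left(3 - 56 - 56 \left(-204\right)\right) + 15148}{13706 + \frac{393 - -2904}{4 \left(-19 - 132\right)}} = \frac{\left(3 - 56 + 11424\right) + 15148}{13706 + \frac{393 + 2904}{4 \left(-151\right)}} = \frac{11371 + 15148}{13706 + \frac{1}{4} \left(- \frac{1}{151}\right) 3297} = \frac{26519}{13706 - \frac{3297}{604}} = \frac{26519}{\frac{8275127}{604}} = 26519 \cdot \frac{604}{8275127} = \frac{16017476}{8275127}$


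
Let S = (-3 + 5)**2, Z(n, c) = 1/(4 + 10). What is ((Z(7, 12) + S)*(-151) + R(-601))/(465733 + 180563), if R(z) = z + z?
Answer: -25435/9048144 ≈ -0.0028111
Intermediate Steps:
Z(n, c) = 1/14
R(z) = 2*z
S = 4 (S = 2**2 = 4)
((Z(7, 12) + S)*(-151) + R(-601))/(465733 + 180563) = ((1/14 + 4)*(-151) + 2*(-601))/(465733 + 180563) = ((57/14)*(-151) - 1202)/646296 = (-8607/14 - 1202)*(1/646296) = -25435/14*1/646296 = -25435/9048144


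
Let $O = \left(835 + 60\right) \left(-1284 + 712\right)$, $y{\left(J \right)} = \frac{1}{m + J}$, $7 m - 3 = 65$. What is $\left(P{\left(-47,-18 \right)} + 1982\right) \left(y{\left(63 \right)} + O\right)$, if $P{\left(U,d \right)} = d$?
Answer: $- \frac{511774117692}{509} \approx -1.0055 \cdot 10^{9}$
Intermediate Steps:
$m = \frac{68}{7}$ ($m = \frac{3}{7} + \frac{1}{7} \cdot 65 = \frac{3}{7} + \frac{65}{7} = \frac{68}{7} \approx 9.7143$)
$y{\left(J \right)} = \frac{1}{\frac{68}{7} + J}$
$O = -511940$ ($O = 895 \left(-572\right) = -511940$)
$\left(P{\left(-47,-18 \right)} + 1982\right) \left(y{\left(63 \right)} + O\right) = \left(-18 + 1982\right) \left(\frac{7}{68 + 7 \cdot 63} - 511940\right) = 1964 \left(\frac{7}{68 + 441} - 511940\right) = 1964 \left(\frac{7}{509} - 511940\right) = 1964 \left(- \frac{260577453}{509}\right) = - \frac{511774117692}{509}$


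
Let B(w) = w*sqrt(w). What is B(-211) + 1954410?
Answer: 1954410 - 211*I*sqrt(211) ≈ 1.9544e+6 - 3065.0*I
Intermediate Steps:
B(w) = w**(3/2)
B(-211) + 1954410 = (-211)**(3/2) + 1954410 = -211*I*sqrt(211) + 1954410 = 1954410 - 211*I*sqrt(211)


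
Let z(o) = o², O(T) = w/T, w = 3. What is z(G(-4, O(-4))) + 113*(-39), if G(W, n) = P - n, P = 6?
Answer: -69783/16 ≈ -4361.4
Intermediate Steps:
O(T) = 3/T
G(W, n) = 6 - n
z(G(-4, O(-4))) + 113*(-39) = (6 - 3/(-4))² + 113*(-39) = (6 - 3*(-1)/4)² - 4407 = (6 - 1*(-¾))² - 4407 = (6 + ¾)² - 4407 = (27/4)² - 4407 = 729/16 - 4407 = -69783/16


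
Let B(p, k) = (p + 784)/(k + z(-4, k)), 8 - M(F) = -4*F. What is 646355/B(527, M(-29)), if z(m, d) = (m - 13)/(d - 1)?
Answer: -7597903025/142899 ≈ -53170.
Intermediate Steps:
M(F) = 8 + 4*F (M(F) = 8 - (-4)*F = 8 + 4*F)
z(m, d) = (-13 + m)/(-1 + d)
B(p, k) = (784 + p)/(k - 17/(-1 + k)) (B(p, k) = (p + 784)/(k + (-13 - 4)/(-1 + k)) = (784 + p)/(k - 17/(-1 + k)))
646355/B(527, M(-29)) = 646355/(((-1 + (8 + 4*(-29)))*(784 + 527)/(-17 + (8 + 4*(-29))*(-1 + (8 + 4*(-29)))))) = 646355/(((-1 + (8 - 116))*1311/(-17 + (8 - 116)*(-1 + (8 - 116))))) = 646355/(((-1 - 108)*1311/(-17 - 108*(-1 - 108)))) = 646355/((-109*1311/(-17 - 108*(-109)))) = 646355/((-109*1311/(-17 + 11772))) = 646355/((-109*1311/11755)) = 646355/(((1/11755)*(-109)*1311)) = 646355/(-142899/11755) = 646355*(-11755/142899) = -7597903025/142899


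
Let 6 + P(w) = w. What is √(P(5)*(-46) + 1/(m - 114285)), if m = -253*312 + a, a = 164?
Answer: √1714466048397/193057 ≈ 6.7823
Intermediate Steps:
P(w) = -6 + w
m = -78772 (m = -253*312 + 164 = -78936 + 164 = -78772)
√(P(5)*(-46) + 1/(m - 114285)) = √((-6 + 5)*(-46) + 1/(-78772 - 114285)) = √(-1*(-46) + 1/(-193057)) = √(46 - 1/193057) = √(8880621/193057) = √1714466048397/193057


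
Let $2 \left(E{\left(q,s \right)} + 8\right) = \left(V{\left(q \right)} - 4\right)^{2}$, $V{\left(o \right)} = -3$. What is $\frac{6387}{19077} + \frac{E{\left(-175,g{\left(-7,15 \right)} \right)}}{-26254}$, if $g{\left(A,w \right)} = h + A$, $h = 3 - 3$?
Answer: $\frac{111579685}{333898372} \approx 0.33417$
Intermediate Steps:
$h = 0$
$g{\left(A,w \right)} = A$ ($g{\left(A,w \right)} = 0 + A = A$)
$E{\left(q,s \right)} = \frac{33}{2}$ ($E{\left(q,s \right)} = -8 + \frac{\left(-3 - 4\right)^{2}}{2} = -8 + \frac{\left(-7\right)^{2}}{2} = -8 + \frac{1}{2} \cdot 49 = -8 + \frac{49}{2} = \frac{33}{2}$)
$\frac{6387}{19077} + \frac{E{\left(-175,g{\left(-7,15 \right)} \right)}}{-26254} = \frac{6387}{19077} + \frac{33}{2 \left(-26254\right)} = 6387 \cdot \frac{1}{19077} + \frac{33}{2} \left(- \frac{1}{26254}\right) = \frac{2129}{6359} - \frac{33}{52508} = \frac{111579685}{333898372}$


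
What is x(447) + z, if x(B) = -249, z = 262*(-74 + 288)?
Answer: 55819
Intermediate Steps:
z = 56068 (z = 262*214 = 56068)
x(447) + z = -249 + 56068 = 55819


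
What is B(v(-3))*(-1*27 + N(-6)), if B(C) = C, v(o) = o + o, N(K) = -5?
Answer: 192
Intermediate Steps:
v(o) = 2*o
B(v(-3))*(-1*27 + N(-6)) = (2*(-3))*(-1*27 - 5) = -6*(-27 - 5) = -6*(-32) = 192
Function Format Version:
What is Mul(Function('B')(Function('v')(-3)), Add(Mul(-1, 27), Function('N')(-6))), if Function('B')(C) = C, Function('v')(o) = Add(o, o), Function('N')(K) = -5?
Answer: 192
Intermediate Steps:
Function('v')(o) = Mul(2, o)
Mul(Function('B')(Function('v')(-3)), Add(Mul(-1, 27), Function('N')(-6))) = Mul(Mul(2, -3), Add(Mul(-1, 27), -5)) = Mul(-6, Add(-27, -5)) = Mul(-6, -32) = 192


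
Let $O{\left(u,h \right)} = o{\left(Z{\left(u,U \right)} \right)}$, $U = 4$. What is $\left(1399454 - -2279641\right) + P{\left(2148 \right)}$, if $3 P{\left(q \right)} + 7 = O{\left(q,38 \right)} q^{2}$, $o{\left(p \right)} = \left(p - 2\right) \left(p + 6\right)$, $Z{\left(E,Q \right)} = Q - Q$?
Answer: $- \frac{44329570}{3} \approx -1.4777 \cdot 10^{7}$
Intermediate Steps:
$Z{\left(E,Q \right)} = 0$
$o{\left(p \right)} = \left(-2 + p\right) \left(6 + p\right)$
$O{\left(u,h \right)} = -12$ ($O{\left(u,h \right)} = -12 + 0^{2} + 4 \cdot 0 = -12 + 0 + 0 = -12$)
$P{\left(q \right)} = - \frac{7}{3} - 4 q^{2}$ ($P{\left(q \right)} = - \frac{7}{3} + \frac{\left(-12\right) q^{2}}{3} = - \frac{7}{3} - 4 q^{2}$)
$\left(1399454 - -2279641\right) + P{\left(2148 \right)} = \left(1399454 - -2279641\right) - \left(\frac{7}{3} + 4 \cdot 2148^{2}\right) = \left(1399454 + 2279641\right) - \frac{55366855}{3} = 3679095 - \frac{55366855}{3} = - \frac{44329570}{3}$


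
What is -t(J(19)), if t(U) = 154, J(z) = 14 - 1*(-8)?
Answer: -154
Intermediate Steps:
J(z) = 22 (J(z) = 14 + 8 = 22)
-t(J(19)) = -1*154 = -154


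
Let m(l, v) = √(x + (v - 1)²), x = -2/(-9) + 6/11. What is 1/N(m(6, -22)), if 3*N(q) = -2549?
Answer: -3/2549 ≈ -0.0011769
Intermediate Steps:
x = 76/99 (x = -2*(-⅑) + 6*(1/11) = 2/9 + 6/11 = 76/99 ≈ 0.76768)
m(l, v) = √(76/99 + (-1 + v)²) (m(l, v) = √(76/99 + (v - 1)²) = √(76/99 + (-1 + v)²))
N(q) = -2549/3 (N(q) = (⅓)*(-2549) = -2549/3)
1/N(m(6, -22)) = 1/(-2549/3) = -3/2549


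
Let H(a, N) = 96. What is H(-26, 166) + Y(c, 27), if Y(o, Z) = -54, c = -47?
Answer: 42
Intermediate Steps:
H(-26, 166) + Y(c, 27) = 96 - 54 = 42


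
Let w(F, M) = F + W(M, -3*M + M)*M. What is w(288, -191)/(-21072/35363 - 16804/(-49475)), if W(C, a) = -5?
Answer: -2174733440275/448297348 ≈ -4851.1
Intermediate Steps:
w(F, M) = F - 5*M
w(288, -191)/(-21072/35363 - 16804/(-49475)) = (288 - 5*(-191))/(-21072/35363 - 16804/(-49475)) = (288 + 955)/(-21072*1/35363 - 16804*(-1/49475)) = 1243/(-21072/35363 + 16804/49475) = 1243/(-448297348/1749584425) = 1243*(-1749584425/448297348) = -2174733440275/448297348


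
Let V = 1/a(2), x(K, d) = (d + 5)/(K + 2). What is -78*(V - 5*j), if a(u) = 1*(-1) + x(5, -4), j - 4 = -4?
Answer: 91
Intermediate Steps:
j = 0 (j = 4 - 4 = 0)
x(K, d) = (5 + d)/(2 + K)
a(u) = -6/7 (a(u) = 1*(-1) + (5 - 4)/(2 + 5) = -1 + 1/7 = -1 + (⅐)*1 = -1 + ⅐ = -6/7)
V = -7/6 (V = 1/(-6/7) = -7/6 ≈ -1.1667)
-78*(V - 5*j) = -78*(-7/6 - 5*0) = -78*(-7/6 + 0) = -78*(-7/6) = 91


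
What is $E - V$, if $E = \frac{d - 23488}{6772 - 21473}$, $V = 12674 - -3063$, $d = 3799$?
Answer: $- \frac{231329948}{14701} \approx -15736.0$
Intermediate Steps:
$V = 15737$ ($V = 12674 + 3063 = 15737$)
$E = \frac{19689}{14701}$ ($E = \frac{3799 - 23488}{6772 - 21473} = - \frac{19689}{-14701} = \left(-19689\right) \left(- \frac{1}{14701}\right) = \frac{19689}{14701} \approx 1.3393$)
$E - V = \frac{19689}{14701} - 15737 = - \frac{231329948}{14701}$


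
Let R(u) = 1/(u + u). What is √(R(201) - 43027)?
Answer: 7*I*√141904794/402 ≈ 207.43*I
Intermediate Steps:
R(u) = 1/(2*u)
√(R(201) - 43027) = √((½)/201 - 43027) = √((½)*(1/201) - 43027) = √(1/402 - 43027) = √(-17296853/402) = 7*I*√141904794/402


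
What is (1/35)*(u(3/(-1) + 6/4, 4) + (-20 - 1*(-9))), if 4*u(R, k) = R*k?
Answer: -5/14 ≈ -0.35714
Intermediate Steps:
u(R, k) = R*k/4 (u(R, k) = (R*k)/4 = R*k/4)
(1/35)*(u(3/(-1) + 6/4, 4) + (-20 - 1*(-9))) = (1/35)*((¼)*(3/(-1) + 6/4)*4 + (-20 - 1*(-9))) = (1*(1/35))*((¼)*(3*(-1) + 6*(¼))*4 + (-20 + 9)) = ((¼)*(-3 + 3/2)*4 - 11)/35 = ((¼)*(-3/2)*4 - 11)/35 = (-3/2 - 11)/35 = (1/35)*(-25/2) = -5/14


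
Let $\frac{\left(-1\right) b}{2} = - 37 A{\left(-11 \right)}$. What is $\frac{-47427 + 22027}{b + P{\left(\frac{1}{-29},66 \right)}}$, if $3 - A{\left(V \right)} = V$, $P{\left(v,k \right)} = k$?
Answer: $- \frac{12700}{551} \approx -23.049$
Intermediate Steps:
$A{\left(V \right)} = 3 - V$
$b = 1036$ ($b = - 2 \left(- 37 \left(3 - -11\right)\right) = - 2 \left(- 37 \left(3 + 11\right)\right) = - 2 \left(\left(-37\right) 14\right) = \left(-2\right) \left(-518\right) = 1036$)
$\frac{-47427 + 22027}{b + P{\left(\frac{1}{-29},66 \right)}} = \frac{-47427 + 22027}{1036 + 66} = - \frac{25400}{1102} = \left(-25400\right) \frac{1}{1102} = - \frac{12700}{551}$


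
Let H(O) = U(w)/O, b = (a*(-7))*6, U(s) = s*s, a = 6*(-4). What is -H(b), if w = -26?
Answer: -169/252 ≈ -0.67064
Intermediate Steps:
a = -24
U(s) = s²
b = 1008 (b = -24*(-7)*6 = 168*6 = 1008)
H(O) = 676/O (H(O) = (-26)²/O = 676/O)
-H(b) = -676/1008 = -1*169/252 = -169/252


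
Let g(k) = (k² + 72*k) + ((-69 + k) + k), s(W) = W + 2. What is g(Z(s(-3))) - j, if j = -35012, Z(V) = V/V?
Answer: 35018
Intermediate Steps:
s(W) = 2 + W
Z(V) = 1
g(k) = -69 + k² + 74*k (g(k) = (k² + 72*k) + (-69 + 2*k) = -69 + k² + 74*k)
g(Z(s(-3))) - j = (-69 + 1² + 74*1) - 1*(-35012) = (-69 + 1 + 74) + 35012 = 6 + 35012 = 35018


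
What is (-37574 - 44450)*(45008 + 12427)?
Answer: -4711048440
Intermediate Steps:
(-37574 - 44450)*(45008 + 12427) = -82024*57435 = -4711048440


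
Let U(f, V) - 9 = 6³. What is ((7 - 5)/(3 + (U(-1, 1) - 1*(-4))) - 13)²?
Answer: 2271049/13456 ≈ 168.78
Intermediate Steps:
U(f, V) = 225 (U(f, V) = 9 + 6³ = 9 + 216 = 225)
((7 - 5)/(3 + (U(-1, 1) - 1*(-4))) - 13)² = ((7 - 5)/(3 + (225 - 1*(-4))) - 13)² = (2/(3 + (225 + 4)) - 13)² = (2/(3 + 229) - 13)² = (2/232 - 13)² = (2*(1/232) - 13)² = (1/116 - 13)² = (-1507/116)² = 2271049/13456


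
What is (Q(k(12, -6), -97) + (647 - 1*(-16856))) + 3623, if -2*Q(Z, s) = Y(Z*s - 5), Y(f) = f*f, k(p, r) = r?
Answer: -290677/2 ≈ -1.4534e+5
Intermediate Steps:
Y(f) = f²
Q(Z, s) = -(-5 + Z*s)²/2 (Q(Z, s) = -(Z*s - 5)²/2 = -(-5 + Z*s)²/2)
(Q(k(12, -6), -97) + (647 - 1*(-16856))) + 3623 = (-(-5 - 6*(-97))²/2 + (647 - 1*(-16856))) + 3623 = (-(-5 + 582)²/2 + (647 + 16856)) + 3623 = (-½*577² + 17503) + 3623 = (-½*332929 + 17503) + 3623 = (-332929/2 + 17503) + 3623 = -297923/2 + 3623 = -290677/2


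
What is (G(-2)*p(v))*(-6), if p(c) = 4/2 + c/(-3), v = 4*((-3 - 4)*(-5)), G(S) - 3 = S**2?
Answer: 1876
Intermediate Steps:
G(S) = 3 + S**2
v = 140 (v = 4*(-7*(-5)) = 4*35 = 140)
p(c) = 2 - c/3 (p(c) = 4*(1/2) + c*(-1/3) = 2 - c/3)
(G(-2)*p(v))*(-6) = ((3 + (-2)**2)*(2 - 1/3*140))*(-6) = ((3 + 4)*(2 - 140/3))*(-6) = (7*(-134/3))*(-6) = -938/3*(-6) = 1876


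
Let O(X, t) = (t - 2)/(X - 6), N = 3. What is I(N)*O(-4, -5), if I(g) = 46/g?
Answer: 161/15 ≈ 10.733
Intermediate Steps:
O(X, t) = (-2 + t)/(-6 + X)
I(N)*O(-4, -5) = (46/3)*((-2 - 5)/(-6 - 4)) = (46*(⅓))*(-7/(-10)) = 46*(-⅒*(-7))/3 = (46/3)*(7/10) = 161/15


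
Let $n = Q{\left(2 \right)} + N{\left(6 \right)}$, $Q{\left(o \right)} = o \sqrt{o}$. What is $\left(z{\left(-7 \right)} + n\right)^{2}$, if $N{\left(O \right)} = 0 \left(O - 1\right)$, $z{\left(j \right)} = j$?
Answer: $57 - 28 \sqrt{2} \approx 17.402$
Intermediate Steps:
$Q{\left(o \right)} = o^{\frac{3}{2}}$
$N{\left(O \right)} = 0$ ($N{\left(O \right)} = 0 \left(O - 1\right) = 0 \left(-1 + O\right) = 0$)
$n = 2 \sqrt{2}$ ($n = 2^{\frac{3}{2}} + 0 = 2 \sqrt{2} + 0 = 2 \sqrt{2} \approx 2.8284$)
$\left(z{\left(-7 \right)} + n\right)^{2} = \left(-7 + 2 \sqrt{2}\right)^{2}$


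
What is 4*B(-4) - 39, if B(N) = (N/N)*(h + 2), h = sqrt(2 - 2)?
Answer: -31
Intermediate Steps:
h = 0 (h = sqrt(0) = 0)
B(N) = 2 (B(N) = (N/N)*(0 + 2) = 1*2 = 2)
4*B(-4) - 39 = 4*2 - 39 = 8 - 39 = -31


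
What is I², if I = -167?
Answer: 27889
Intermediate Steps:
I² = (-167)² = 27889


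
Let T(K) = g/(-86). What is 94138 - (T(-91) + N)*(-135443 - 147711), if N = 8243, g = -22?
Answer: 100370814774/43 ≈ 2.3342e+9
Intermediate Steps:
T(K) = 11/43 (T(K) = -22/(-86) = -22*(-1/86) = 11/43)
94138 - (T(-91) + N)*(-135443 - 147711) = 94138 - (11/43 + 8243)*(-135443 - 147711) = 94138 - 354460*(-283154)/43 = 94138 - 1*(-100366766840/43) = 94138 + 100366766840/43 = 100370814774/43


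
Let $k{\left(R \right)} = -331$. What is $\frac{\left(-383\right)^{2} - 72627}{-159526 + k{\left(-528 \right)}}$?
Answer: $- \frac{74062}{159857} \approx -0.4633$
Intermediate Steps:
$\frac{\left(-383\right)^{2} - 72627}{-159526 + k{\left(-528 \right)}} = \frac{\left(-383\right)^{2} - 72627}{-159526 - 331} = \frac{146689 - 72627}{-159857} = 74062 \left(- \frac{1}{159857}\right) = - \frac{74062}{159857}$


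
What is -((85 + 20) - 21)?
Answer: -84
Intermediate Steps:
-((85 + 20) - 21) = -(105 - 21) = -1*84 = -84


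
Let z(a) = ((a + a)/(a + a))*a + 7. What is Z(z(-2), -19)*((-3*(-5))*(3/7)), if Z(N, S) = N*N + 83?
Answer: 4860/7 ≈ 694.29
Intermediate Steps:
z(a) = 7 + a (z(a) = ((2*a)/((2*a)))*a + 7 = ((2*a)*(1/(2*a)))*a + 7 = 1*a + 7 = a + 7 = 7 + a)
Z(N, S) = 83 + N² (Z(N, S) = N² + 83 = 83 + N²)
Z(z(-2), -19)*((-3*(-5))*(3/7)) = (83 + (7 - 2)²)*((-3*(-5))*(3/7)) = (83 + 5²)*(15*(3*(⅐))) = (83 + 25)*(15*(3/7)) = 108*(45/7) = 4860/7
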